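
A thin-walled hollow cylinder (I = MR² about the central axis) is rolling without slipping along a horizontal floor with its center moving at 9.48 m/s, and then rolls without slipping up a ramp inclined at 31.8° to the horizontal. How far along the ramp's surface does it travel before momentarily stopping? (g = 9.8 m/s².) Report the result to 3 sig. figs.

d ≈ 17.4 m

The moment of inertia is MR², giving k ≡ I/(MR²) = 1.
Pure rolling means v = ωR; then KE = ½Mv² + ½I(v/R)² = ½(1+k)Mv² = Mv².
Setting this equal to Mgh gives the vertical rise h = (1+k)v₀²/(2g) = 2×9.48²/(2×9.8) = 9.17 m.
The distance along the slope is d = h/sinθ = 9.17/sin31.8° ≈ 17.4 m.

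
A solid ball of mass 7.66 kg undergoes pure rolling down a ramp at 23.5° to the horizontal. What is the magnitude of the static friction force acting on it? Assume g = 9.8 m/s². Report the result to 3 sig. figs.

Here I = (2/5)MR², so the shape factor k = I/(MR²) = 0.4.
Translational: Mg sinθ − f = Ma. Rotational about the CM: fR = Iα = kMRa, so f = kMa.
Combining, a = g sinθ/(1+k) and f = kMa = kMg sinθ/(1+k).
f = 0.4 × 7.66 × 9.8 × sin23.5° / 1.4 ≈ 8.55 N.

f ≈ 8.55 N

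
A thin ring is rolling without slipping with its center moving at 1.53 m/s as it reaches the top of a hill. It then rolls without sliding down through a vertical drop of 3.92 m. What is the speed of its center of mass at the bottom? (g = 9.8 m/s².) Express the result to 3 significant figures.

Here I = MR², so the shape factor k = I/(MR²) = 1.
Pure rolling means v = ωR; then KE = ½Mv² + ½I(v/R)² = ½(1+k)Mv² = Mv².
Energy conservation: Mv₀² + Mgh = Mv², so v² = v₀² + 2gh/(1+k).
v = √(1.53² + 2×9.8×3.92/2) = √40.76 ≈ 6.38 m/s.

v ≈ 6.38 m/s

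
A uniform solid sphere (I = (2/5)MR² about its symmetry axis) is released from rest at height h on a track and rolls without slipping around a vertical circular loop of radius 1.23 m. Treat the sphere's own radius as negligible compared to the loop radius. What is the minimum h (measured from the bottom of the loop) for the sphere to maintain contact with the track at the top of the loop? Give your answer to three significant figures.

h_min ≈ 3.32 m

With I = (2/5)MR², the ratio k = I/(MR²) is 0.4.
At the top, contact is just lost when gravity alone supplies the centripetal force: Mg = Mv_top²/r, i.e. v_top² = gr.
With ω = v/R, the kinetic energy at speed v is ½(1+k)Mv² = (7/10)Mv².
Energy conservation from release (height h) to the top (height 2r): Mgh = Mg(2r) + (7/10)M·gr.
Thus h_min = 2r + (1+k)r/2 = r(2 + 1.4/2) = 1.23 × 2.7 ≈ 3.32 m.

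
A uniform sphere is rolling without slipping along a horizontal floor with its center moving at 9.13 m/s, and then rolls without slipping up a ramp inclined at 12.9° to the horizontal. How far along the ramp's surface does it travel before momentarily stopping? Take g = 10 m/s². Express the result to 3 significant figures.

d ≈ 26.1 m

With I = (2/5)MR², the ratio k = I/(MR²) is 0.4.
The rolling condition ω = v/R makes the rotational term ½I(v/R)² = ½kMv², so KE_total = ½(1+k)Mv² = (7/10)Mv².
Setting this equal to Mgh gives the vertical rise h = (1+k)v₀²/(2g) = 1.4×9.13²/(2×10) = 5.835 m.
The distance along the slope is d = h/sinθ = 5.835/sin12.9° ≈ 26.1 m.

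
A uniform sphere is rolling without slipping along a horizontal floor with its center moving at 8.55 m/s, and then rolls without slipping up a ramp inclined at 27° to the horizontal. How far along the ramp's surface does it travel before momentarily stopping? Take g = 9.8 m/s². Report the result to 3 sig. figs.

With I = (2/5)MR², the ratio k = I/(MR²) is 0.4.
Rolling without slipping gives ω = v/R, so the total kinetic energy is ½Mv² + ½Iω² = ½(1+k)Mv² = (7/10)Mv².
Setting this equal to Mgh gives the vertical rise h = (1+k)v₀²/(2g) = 1.4×8.55²/(2×9.8) = 5.222 m.
Along the incline, d = h/sinθ = 5.222/sin27° ≈ 11.5 m.

d ≈ 11.5 m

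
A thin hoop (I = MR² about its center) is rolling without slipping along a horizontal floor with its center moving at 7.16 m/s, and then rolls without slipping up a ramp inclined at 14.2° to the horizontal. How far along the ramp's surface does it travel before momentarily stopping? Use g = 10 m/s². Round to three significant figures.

With I = MR², the ratio k = I/(MR²) is 1.
Pure rolling means v = ωR; then KE = ½Mv² + ½I(v/R)² = ½(1+k)Mv² = Mv².
Setting this equal to Mgh gives the vertical rise h = (1+k)v₀²/(2g) = 2×7.16²/(2×10) = 5.127 m.
Along the incline, d = h/sinθ = 5.127/sin14.2° ≈ 20.9 m.

d ≈ 20.9 m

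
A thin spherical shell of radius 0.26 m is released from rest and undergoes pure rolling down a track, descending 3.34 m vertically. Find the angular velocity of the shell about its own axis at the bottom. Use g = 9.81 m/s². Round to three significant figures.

For this body I = (2/3)MR², i.e. k = I/(MR²) = 2/3.
Rolling without slipping gives ω = v/R, so the total kinetic energy is ½Mv² + ½Iω² = ½(1+k)Mv² = (5/6)Mv².
Energy conservation Mgh = ½(1+k)Mv² gives v = √(2gh/(1+k)) = √(2 × 9.81 × 3.34 / 1.667) = 6.27 m/s.
Then ω = v/R = 6.27 / 0.26 ≈ 24.1 rad/s.

ω ≈ 24.1 rad/s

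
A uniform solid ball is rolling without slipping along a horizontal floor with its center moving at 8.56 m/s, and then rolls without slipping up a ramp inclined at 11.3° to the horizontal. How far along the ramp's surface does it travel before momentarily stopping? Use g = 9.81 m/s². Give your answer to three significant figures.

The moment of inertia is (2/5)MR², giving k ≡ I/(MR²) = 0.4.
The rolling condition ω = v/R makes the rotational term ½I(v/R)² = ½kMv², so KE_total = ½(1+k)Mv² = (7/10)Mv².
Setting this equal to Mgh gives the vertical rise h = (1+k)v₀²/(2g) = 1.4×8.56²/(2×9.81) = 5.228 m.
The distance along the slope is d = h/sinθ = 5.228/sin11.3° ≈ 26.7 m.

d ≈ 26.7 m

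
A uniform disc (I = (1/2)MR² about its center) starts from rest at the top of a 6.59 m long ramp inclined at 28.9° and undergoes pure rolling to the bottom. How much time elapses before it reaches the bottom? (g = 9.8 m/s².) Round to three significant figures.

For this body I = (1/2)MR², i.e. k = I/(MR²) = 0.5.
Translational: Mg sinθ − f = Ma. Rotational about the CM: fR = Iα = kMRa, so f = kMa.
Hence a = g sinθ/(1+k) = 9.8×sin28.9°/1.5 = 3.157 m/s².
With constant a from rest, t = √(2L/a) = √(2·6.59/3.157) ≈ 2.04 s.

t ≈ 2.04 s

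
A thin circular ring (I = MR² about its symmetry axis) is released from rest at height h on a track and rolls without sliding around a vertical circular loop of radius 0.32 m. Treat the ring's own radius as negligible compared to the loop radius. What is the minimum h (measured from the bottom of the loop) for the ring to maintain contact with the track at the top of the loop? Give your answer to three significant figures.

With I = MR², the ratio k = I/(MR²) is 1.
At the top, contact is just lost when gravity alone supplies the centripetal force: Mg = Mv_top²/r, i.e. v_top² = gr.
With ω = v/R, the kinetic energy at speed v is ½(1+k)Mv² = Mv².
Energy conservation from release (height h) to the top (height 2r): Mgh = Mg(2r) + M·gr.
Thus h_min = 2r + (1+k)r/2 = r(2 + 2/2) = 0.32 × 3 ≈ 0.960 m.

h_min ≈ 0.960 m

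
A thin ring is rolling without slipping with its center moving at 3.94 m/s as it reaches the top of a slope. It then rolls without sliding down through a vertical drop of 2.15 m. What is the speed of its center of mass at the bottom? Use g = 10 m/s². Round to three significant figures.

With I = MR², the ratio k = I/(MR²) is 1.
Pure rolling means v = ωR; then KE = ½Mv² + ½I(v/R)² = ½(1+k)Mv² = Mv².
Conserving energy between top and bottom: Mv² = Mv₀² + Mgh, hence v² = v₀² + 2gh/(1+k).
v = √(3.94² + 2×10×2.15/2) = √37.02 ≈ 6.08 m/s.

v ≈ 6.08 m/s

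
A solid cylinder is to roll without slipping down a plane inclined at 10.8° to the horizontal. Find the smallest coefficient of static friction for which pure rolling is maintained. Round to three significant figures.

μ_min ≈ 0.0636

With I = (1/2)MR², the ratio k = I/(MR²) is 0.5.
Translational: Mg sinθ − f = Ma. Rotational about the CM: fR = Iα = kMRa, so f = kMa.
These give a = g sinθ/(1+k) and the required friction f = kMg sinθ/(1+k).
With N = Mg cosθ, the no-slip condition f ≤ μN gives μ_min = f/N = k tanθ/(1+k).
μ_min = 0.5 × tan10.8° / 1.5 ≈ 0.0636.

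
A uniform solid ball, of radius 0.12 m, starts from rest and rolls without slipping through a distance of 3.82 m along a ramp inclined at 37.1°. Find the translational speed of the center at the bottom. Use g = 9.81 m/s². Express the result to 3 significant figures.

v ≈ 5.68 m/s

The moment of inertia is (2/5)MR², giving k ≡ I/(MR²) = 0.4.
Since it rolls without slipping, ω = v/R and KE = ½Mv² + ½Iω² = ½(1+k)Mv² = (7/10)Mv².
The vertical drop is h = L sinθ = 3.82 × sin37.1° = 2.304 m.
Setting Mgh = (7/10)Mv² gives v = √(2gh/(1+k)) = √(2·9.81·2.304/1.4) ≈ 5.68 m/s.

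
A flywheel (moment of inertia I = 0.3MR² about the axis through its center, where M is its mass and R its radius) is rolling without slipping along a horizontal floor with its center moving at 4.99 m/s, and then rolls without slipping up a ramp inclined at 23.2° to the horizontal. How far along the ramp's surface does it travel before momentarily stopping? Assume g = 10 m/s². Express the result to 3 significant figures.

The moment of inertia is 0.3MR², giving k ≡ I/(MR²) = 0.3.
The rolling condition ω = v/R makes the rotational term ½I(v/R)² = ½kMv², so KE_total = ½(1+k)Mv² = (13/20)Mv².
Setting this equal to Mgh gives the vertical rise h = (1+k)v₀²/(2g) = 1.3×4.99²/(2×10) = 1.619 m.
The distance along the slope is d = h/sinθ = 1.619/sin23.2° ≈ 4.11 m.

d ≈ 4.11 m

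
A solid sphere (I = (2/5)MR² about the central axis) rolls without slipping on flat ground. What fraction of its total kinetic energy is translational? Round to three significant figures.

fraction ≈ 0.714

The moment of inertia is (2/5)MR², giving k ≡ I/(MR²) = 0.4.
Since ω = v/R, the translational part is ½Mv² and the rotational part is ½I(v/R)² = ½kMv²; the total is ½(1+k)Mv².
The translational fraction is therefore 1/(1+k) = 1/1.4 ≈ 0.714.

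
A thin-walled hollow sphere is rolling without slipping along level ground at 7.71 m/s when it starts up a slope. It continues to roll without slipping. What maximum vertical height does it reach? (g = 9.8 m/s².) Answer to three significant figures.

h ≈ 5.05 m

Here I = (2/3)MR², so the shape factor k = I/(MR²) = 2/3.
The rolling condition ω = v/R makes the rotational term ½I(v/R)² = ½kMv², so KE_total = ½(1+k)Mv² = (5/6)Mv².
At the top the kinetic energy is zero, so (5/6)Mv₀² = Mgh.
Thus h = (1+k)v₀²/(2g) = 1.667 × 7.71² / (2 × 9.8) ≈ 5.05 m.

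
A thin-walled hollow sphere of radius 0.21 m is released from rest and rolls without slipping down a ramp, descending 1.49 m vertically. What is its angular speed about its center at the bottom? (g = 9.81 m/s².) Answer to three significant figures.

For this body I = (2/3)MR², i.e. k = I/(MR²) = 2/3.
Pure rolling means v = ωR; then KE = ½Mv² + ½I(v/R)² = ½(1+k)Mv² = (5/6)Mv².
Energy conservation Mgh = ½(1+k)Mv² gives v = √(2gh/(1+k)) = √(2 × 9.81 × 1.49 / 1.667) = 4.188 m/s.
Then ω = v/R = 4.188 / 0.21 ≈ 19.9 rad/s.

ω ≈ 19.9 rad/s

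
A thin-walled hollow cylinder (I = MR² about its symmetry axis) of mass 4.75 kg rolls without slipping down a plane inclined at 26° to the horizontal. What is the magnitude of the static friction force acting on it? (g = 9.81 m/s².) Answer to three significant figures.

Here I = MR², so the shape factor k = I/(MR²) = 1.
Along the incline Mg sinθ − f = Ma, and torque about the center fR = Iα = kMR²(a/R) gives f = kMa.
Combining, a = g sinθ/(1+k) and f = kMa = kMg sinθ/(1+k).
f = 1 × 4.75 × 9.81 × sin26° / 2 ≈ 10.2 N.

f ≈ 10.2 N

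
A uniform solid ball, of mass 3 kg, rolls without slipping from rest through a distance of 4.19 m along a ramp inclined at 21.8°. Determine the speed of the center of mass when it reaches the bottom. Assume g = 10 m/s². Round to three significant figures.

Here I = (2/5)MR², so the shape factor k = I/(MR²) = 0.4.
The rolling condition ω = v/R makes the rotational term ½I(v/R)² = ½kMv², so KE_total = ½(1+k)Mv² = (7/10)Mv².
The vertical drop is h = L sinθ = 4.19 × sin21.8° = 1.556 m.
Energy conservation: Mgh = (7/10)Mv², so v = √(2gh/(1+k)) = √(2 × 10 × 1.556 / 1.4) ≈ 4.71 m/s.

v ≈ 4.71 m/s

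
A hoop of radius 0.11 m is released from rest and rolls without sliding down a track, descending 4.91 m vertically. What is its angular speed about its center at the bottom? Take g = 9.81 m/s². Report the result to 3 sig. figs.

ω ≈ 63.1 rad/s

With I = MR², the ratio k = I/(MR²) is 1.
Pure rolling means v = ωR; then KE = ½Mv² + ½I(v/R)² = ½(1+k)Mv² = Mv².
Energy conservation Mgh = ½(1+k)Mv² gives v = √(2gh/(1+k)) = √(2 × 9.81 × 4.91 / 2) = 6.94 m/s.
Then ω = v/R = 6.94 / 0.11 ≈ 63.1 rad/s.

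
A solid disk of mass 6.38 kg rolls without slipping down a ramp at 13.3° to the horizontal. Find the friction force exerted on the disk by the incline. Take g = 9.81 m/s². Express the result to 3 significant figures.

With I = (1/2)MR², the ratio k = I/(MR²) is 0.5.
Newton's second law down the slope: Mg sinθ − f = Ma. The torque equation fR = Iα (with α = a/R) gives f = kMa.
Combining, a = g sinθ/(1+k) and f = kMa = kMg sinθ/(1+k).
f = 0.5 × 6.38 × 9.81 × sin13.3° / 1.5 ≈ 4.80 N.

f ≈ 4.80 N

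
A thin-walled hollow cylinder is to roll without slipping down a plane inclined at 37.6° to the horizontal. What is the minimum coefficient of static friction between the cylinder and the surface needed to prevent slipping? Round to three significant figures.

μ_min ≈ 0.385

For this body I = MR², i.e. k = I/(MR²) = 1.
Translational: Mg sinθ − f = Ma. Rotational about the CM: fR = Iα = kMRa, so f = kMa.
These give a = g sinθ/(1+k) and the required friction f = kMg sinθ/(1+k).
The normal force is N = Mg cosθ, so μ_min = f/N = k tanθ/(1+k).
μ_min = 1 × tan37.6° / 2 ≈ 0.385.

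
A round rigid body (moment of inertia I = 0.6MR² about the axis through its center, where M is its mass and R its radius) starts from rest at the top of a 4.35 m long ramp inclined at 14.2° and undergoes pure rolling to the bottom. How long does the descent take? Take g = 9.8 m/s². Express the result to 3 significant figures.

With I = 0.6MR², the ratio k = I/(MR²) is 0.6.
Newton's second law down the slope: Mg sinθ − f = Ma. The torque equation fR = Iα (with α = a/R) gives f = kMa.
Hence a = g sinθ/(1+k) = 9.8×sin14.2°/1.6 = 1.503 m/s².
Starting from rest, L = ½at², so t = √(2L/a) = √(2×4.35/1.503) ≈ 2.41 s.

t ≈ 2.41 s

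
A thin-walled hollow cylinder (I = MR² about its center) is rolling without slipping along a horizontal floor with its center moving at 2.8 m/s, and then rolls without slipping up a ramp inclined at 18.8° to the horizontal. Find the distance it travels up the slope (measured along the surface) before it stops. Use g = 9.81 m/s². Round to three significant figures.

Here I = MR², so the shape factor k = I/(MR²) = 1.
The rolling condition ω = v/R makes the rotational term ½I(v/R)² = ½kMv², so KE_total = ½(1+k)Mv² = Mv².
Setting this equal to Mgh gives the vertical rise h = (1+k)v₀²/(2g) = 2×2.8²/(2×9.81) = 0.7992 m.
Along the incline, d = h/sinθ = 0.7992/sin18.8° ≈ 2.48 m.

d ≈ 2.48 m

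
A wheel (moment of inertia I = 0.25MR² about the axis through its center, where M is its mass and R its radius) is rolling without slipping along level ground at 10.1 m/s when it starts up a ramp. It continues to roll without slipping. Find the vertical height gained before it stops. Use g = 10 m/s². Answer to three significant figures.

With I = 0.25MR², the ratio k = I/(MR²) is 0.25.
Pure rolling means v = ωR; then KE = ½Mv² + ½I(v/R)² = ½(1+k)Mv² = (5/8)Mv².
At the top the kinetic energy is zero, so (5/8)Mv₀² = Mgh.
Thus h = (1+k)v₀²/(2g) = 1.25 × 10.1² / (2 × 10) ≈ 6.38 m.

h ≈ 6.38 m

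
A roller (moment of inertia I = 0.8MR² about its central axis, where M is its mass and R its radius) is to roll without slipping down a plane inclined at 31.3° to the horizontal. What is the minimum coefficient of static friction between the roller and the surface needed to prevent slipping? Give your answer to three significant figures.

Here I = 0.8MR², so the shape factor k = I/(MR²) = 0.8.
Along the incline Mg sinθ − f = Ma, and torque about the center fR = Iα = kMR²(a/R) gives f = kMa.
These give a = g sinθ/(1+k) and the required friction f = kMg sinθ/(1+k).
With N = Mg cosθ, the no-slip condition f ≤ μN gives μ_min = f/N = k tanθ/(1+k).
μ_min = 0.8 × tan31.3° / 1.8 ≈ 0.270.

μ_min ≈ 0.270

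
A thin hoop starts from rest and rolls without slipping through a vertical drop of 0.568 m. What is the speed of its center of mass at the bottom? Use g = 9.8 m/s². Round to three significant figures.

v ≈ 2.36 m/s

For this body I = MR², i.e. k = I/(MR²) = 1.
Pure rolling means v = ωR; then KE = ½Mv² + ½I(v/R)² = ½(1+k)Mv² = Mv².
Energy conservation: Mgh = Mv², so v = √(2gh/(1+k)) = √(2 × 9.8 × 0.568 / 2) ≈ 2.36 m/s.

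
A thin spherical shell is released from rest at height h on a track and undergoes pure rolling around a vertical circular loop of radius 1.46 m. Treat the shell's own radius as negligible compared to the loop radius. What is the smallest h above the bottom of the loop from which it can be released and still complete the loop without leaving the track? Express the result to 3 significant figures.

The moment of inertia is (2/3)MR², giving k ≡ I/(MR²) = 2/3.
At the top of the loop, the minimum-contact condition is Mg = Mv_top²/r, so v_top² = gr.
With ω = v/R, the kinetic energy at speed v is ½(1+k)Mv² = (5/6)Mv².
Energy conservation from release (height h) to the top (height 2r): Mgh = Mg(2r) + (5/6)M·gr.
Thus h_min = 2r + (1+k)r/2 = r(2 + 1.667/2) = 1.46 × 2.833 ≈ 4.14 m.

h_min ≈ 4.14 m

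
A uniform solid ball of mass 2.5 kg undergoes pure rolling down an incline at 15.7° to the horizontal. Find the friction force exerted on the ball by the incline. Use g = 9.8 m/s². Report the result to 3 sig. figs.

f ≈ 1.89 N

For this body I = (2/5)MR², i.e. k = I/(MR²) = 0.4.
Newton's second law down the slope: Mg sinθ − f = Ma. The torque equation fR = Iα (with α = a/R) gives f = kMa.
Combining, a = g sinθ/(1+k) and f = kMa = kMg sinθ/(1+k).
f = 0.4 × 2.5 × 9.8 × sin15.7° / 1.4 ≈ 1.89 N.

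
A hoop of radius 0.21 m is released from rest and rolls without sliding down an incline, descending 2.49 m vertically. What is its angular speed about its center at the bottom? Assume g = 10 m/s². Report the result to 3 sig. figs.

With I = MR², the ratio k = I/(MR²) is 1.
Rolling without slipping gives ω = v/R, so the total kinetic energy is ½Mv² + ½Iω² = ½(1+k)Mv² = Mv².
Energy conservation Mgh = ½(1+k)Mv² gives v = √(2gh/(1+k)) = √(2 × 10 × 2.49 / 2) = 4.99 m/s.
Then ω = v/R = 4.99 / 0.21 ≈ 23.8 rad/s.

ω ≈ 23.8 rad/s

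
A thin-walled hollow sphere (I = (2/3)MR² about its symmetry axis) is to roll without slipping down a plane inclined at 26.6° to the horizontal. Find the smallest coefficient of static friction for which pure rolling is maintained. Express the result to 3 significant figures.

μ_min ≈ 0.200

With I = (2/3)MR², the ratio k = I/(MR²) is 2/3.
Translational: Mg sinθ − f = Ma. Rotational about the CM: fR = Iα = kMRa, so f = kMa.
These give a = g sinθ/(1+k) and the required friction f = kMg sinθ/(1+k).
The normal force is N = Mg cosθ, so μ_min = f/N = k tanθ/(1+k).
μ_min = (2/3) × tan26.6° / 1.667 ≈ 0.200.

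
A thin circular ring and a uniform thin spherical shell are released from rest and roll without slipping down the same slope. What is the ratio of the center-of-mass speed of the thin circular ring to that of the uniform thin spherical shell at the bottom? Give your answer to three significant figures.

Each satisfies Mgh = ½(1+k)Mv² with k = I/(MR²), so v ∝ 1/√(1+k).
For the thin circular ring k = 1; for the uniform thin spherical shell k = 2/3.
v₁/v₂ = √((1+k₂)/(1+k₁)) = √(1.667/2) ≈ 0.913.

v_ratio ≈ 0.913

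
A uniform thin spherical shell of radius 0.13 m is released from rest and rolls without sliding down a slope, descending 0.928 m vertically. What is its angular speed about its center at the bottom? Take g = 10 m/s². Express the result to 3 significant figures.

The moment of inertia is (2/3)MR², giving k ≡ I/(MR²) = 2/3.
The rolling condition ω = v/R makes the rotational term ½I(v/R)² = ½kMv², so KE_total = ½(1+k)Mv² = (5/6)Mv².
Energy conservation Mgh = ½(1+k)Mv² gives v = √(2gh/(1+k)) = √(2 × 10 × 0.928 / 1.667) = 3.337 m/s.
Then ω = v/R = 3.337 / 0.13 ≈ 25.7 rad/s.

ω ≈ 25.7 rad/s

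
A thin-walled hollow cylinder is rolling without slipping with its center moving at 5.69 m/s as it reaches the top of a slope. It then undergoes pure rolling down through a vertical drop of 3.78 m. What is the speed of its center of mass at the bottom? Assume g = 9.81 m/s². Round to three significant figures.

v ≈ 8.33 m/s

The moment of inertia is MR², giving k ≡ I/(MR²) = 1.
The rolling condition ω = v/R makes the rotational term ½I(v/R)² = ½kMv², so KE_total = ½(1+k)Mv² = Mv².
Energy conservation: Mv₀² + Mgh = Mv², so v² = v₀² + 2gh/(1+k).
v = √(5.69² + 2×9.81×3.78/2) = √69.46 ≈ 8.33 m/s.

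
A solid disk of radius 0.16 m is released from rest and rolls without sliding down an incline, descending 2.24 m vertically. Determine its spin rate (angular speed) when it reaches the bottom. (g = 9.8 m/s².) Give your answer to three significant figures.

For this body I = (1/2)MR², i.e. k = I/(MR²) = 0.5.
Since it rolls without slipping, ω = v/R and KE = ½Mv² + ½Iω² = ½(1+k)Mv² = (3/4)Mv².
Energy conservation Mgh = ½(1+k)Mv² gives v = √(2gh/(1+k)) = √(2 × 9.8 × 2.24 / 1.5) = 5.41 m/s.
The angular speed follows from ω = v/R = 5.41/0.16 ≈ 33.8 rad/s.

ω ≈ 33.8 rad/s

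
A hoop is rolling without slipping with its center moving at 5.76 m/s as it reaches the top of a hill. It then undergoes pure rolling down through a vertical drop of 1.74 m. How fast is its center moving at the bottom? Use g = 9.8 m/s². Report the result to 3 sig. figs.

With I = MR², the ratio k = I/(MR²) is 1.
Pure rolling means v = ωR; then KE = ½Mv² + ½I(v/R)² = ½(1+k)Mv² = Mv².
Conserving energy between top and bottom: Mv² = Mv₀² + Mgh, hence v² = v₀² + 2gh/(1+k).
v = √(5.76² + 2×9.8×1.74/2) = √50.23 ≈ 7.09 m/s.

v ≈ 7.09 m/s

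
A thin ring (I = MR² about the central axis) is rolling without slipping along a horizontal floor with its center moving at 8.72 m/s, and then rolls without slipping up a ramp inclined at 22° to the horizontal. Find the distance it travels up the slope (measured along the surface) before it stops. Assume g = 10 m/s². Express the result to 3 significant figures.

With I = MR², the ratio k = I/(MR²) is 1.
The rolling condition ω = v/R makes the rotational term ½I(v/R)² = ½kMv², so KE_total = ½(1+k)Mv² = Mv².
Setting this equal to Mgh gives the vertical rise h = (1+k)v₀²/(2g) = 2×8.72²/(2×10) = 7.604 m.
The distance along the slope is d = h/sinθ = 7.604/sin22° ≈ 20.3 m.

d ≈ 20.3 m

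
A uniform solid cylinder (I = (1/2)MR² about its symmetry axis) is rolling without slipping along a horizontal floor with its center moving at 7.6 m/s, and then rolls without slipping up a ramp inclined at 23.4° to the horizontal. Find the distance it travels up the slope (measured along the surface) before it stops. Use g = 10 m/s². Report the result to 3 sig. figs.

d ≈ 10.9 m

For this body I = (1/2)MR², i.e. k = I/(MR²) = 0.5.
Rolling without slipping gives ω = v/R, so the total kinetic energy is ½Mv² + ½Iω² = ½(1+k)Mv² = (3/4)Mv².
Setting this equal to Mgh gives the vertical rise h = (1+k)v₀²/(2g) = 1.5×7.6²/(2×10) = 4.332 m.
The distance along the slope is d = h/sinθ = 4.332/sin23.4° ≈ 10.9 m.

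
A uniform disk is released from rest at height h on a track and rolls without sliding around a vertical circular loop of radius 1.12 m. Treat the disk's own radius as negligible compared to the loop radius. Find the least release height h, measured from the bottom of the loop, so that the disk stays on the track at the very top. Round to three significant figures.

The moment of inertia is (1/2)MR², giving k ≡ I/(MR²) = 0.5.
At the top, contact is just lost when gravity alone supplies the centripetal force: Mg = Mv_top²/r, i.e. v_top² = gr.
With ω = v/R, the kinetic energy at speed v is ½(1+k)Mv² = (3/4)Mv².
Energy conservation from release (height h) to the top (height 2r): Mgh = Mg(2r) + (3/4)M·gr.
Thus h_min = 2r + (1+k)r/2 = r(2 + 1.5/2) = 1.12 × 2.75 ≈ 3.08 m.

h_min ≈ 3.08 m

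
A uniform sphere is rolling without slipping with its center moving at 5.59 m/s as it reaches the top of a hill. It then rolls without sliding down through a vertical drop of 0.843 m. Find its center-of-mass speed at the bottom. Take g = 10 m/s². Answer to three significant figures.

The moment of inertia is (2/5)MR², giving k ≡ I/(MR²) = 0.4.
Since it rolls without slipping, ω = v/R and KE = ½Mv² + ½Iω² = ½(1+k)Mv² = (7/10)Mv².
Energy conservation: (7/10)Mv₀² + Mgh = (7/10)Mv², so v² = v₀² + 2gh/(1+k).
v = √(5.59² + 2×10×0.843/1.4) = √43.29 ≈ 6.58 m/s.

v ≈ 6.58 m/s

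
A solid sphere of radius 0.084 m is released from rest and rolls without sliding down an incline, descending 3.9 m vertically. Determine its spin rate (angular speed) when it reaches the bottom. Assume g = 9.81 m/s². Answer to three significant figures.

ω ≈ 88.0 rad/s

Here I = (2/5)MR², so the shape factor k = I/(MR²) = 0.4.
Rolling without slipping gives ω = v/R, so the total kinetic energy is ½Mv² + ½Iω² = ½(1+k)Mv² = (7/10)Mv².
Energy conservation Mgh = ½(1+k)Mv² gives v = √(2gh/(1+k)) = √(2 × 9.81 × 3.9 / 1.4) = 7.393 m/s.
Then ω = v/R = 7.393 / 0.084 ≈ 88.0 rad/s.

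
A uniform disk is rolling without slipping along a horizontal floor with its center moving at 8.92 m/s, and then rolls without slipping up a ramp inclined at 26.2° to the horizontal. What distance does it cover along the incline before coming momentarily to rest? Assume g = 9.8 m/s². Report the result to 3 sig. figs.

d ≈ 13.8 m

Here I = (1/2)MR², so the shape factor k = I/(MR²) = 0.5.
The rolling condition ω = v/R makes the rotational term ½I(v/R)² = ½kMv², so KE_total = ½(1+k)Mv² = (3/4)Mv².
Setting this equal to Mgh gives the vertical rise h = (1+k)v₀²/(2g) = 1.5×8.92²/(2×9.8) = 6.089 m.
The distance along the slope is d = h/sinθ = 6.089/sin26.2° ≈ 13.8 m.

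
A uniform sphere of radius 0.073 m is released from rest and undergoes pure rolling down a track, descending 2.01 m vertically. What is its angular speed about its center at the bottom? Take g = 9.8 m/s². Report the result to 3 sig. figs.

ω ≈ 72.7 rad/s

Here I = (2/5)MR², so the shape factor k = I/(MR²) = 0.4.
Since it rolls without slipping, ω = v/R and KE = ½Mv² + ½Iω² = ½(1+k)Mv² = (7/10)Mv².
Energy conservation Mgh = ½(1+k)Mv² gives v = √(2gh/(1+k)) = √(2 × 9.8 × 2.01 / 1.4) = 5.305 m/s.
The angular speed follows from ω = v/R = 5.305/0.073 ≈ 72.7 rad/s.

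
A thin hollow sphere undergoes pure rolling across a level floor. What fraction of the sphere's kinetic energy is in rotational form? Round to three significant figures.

For this body I = (2/3)MR², i.e. k = I/(MR²) = 2/3.
With ω = v/R, KE_trans = ½Mv² and KE_rot = ½Iω² = ½kMv², so KE_total = ½(1+k)Mv².
The rotational fraction is therefore k/(1+k) = (2/3)/1.667 ≈ 0.400.

fraction ≈ 0.400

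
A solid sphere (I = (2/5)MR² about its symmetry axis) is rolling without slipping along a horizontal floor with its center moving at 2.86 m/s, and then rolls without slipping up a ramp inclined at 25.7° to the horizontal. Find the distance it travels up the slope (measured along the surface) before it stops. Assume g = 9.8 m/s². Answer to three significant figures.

d ≈ 1.35 m

With I = (2/5)MR², the ratio k = I/(MR²) is 0.4.
Rolling without slipping gives ω = v/R, so the total kinetic energy is ½Mv² + ½Iω² = ½(1+k)Mv² = (7/10)Mv².
Setting this equal to Mgh gives the vertical rise h = (1+k)v₀²/(2g) = 1.4×2.86²/(2×9.8) = 0.5843 m.
The distance along the slope is d = h/sinθ = 0.5843/sin25.7° ≈ 1.35 m.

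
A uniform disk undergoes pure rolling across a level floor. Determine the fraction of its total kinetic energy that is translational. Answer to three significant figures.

fraction ≈ 0.667

Here I = (1/2)MR², so the shape factor k = I/(MR²) = 0.5.
With ω = v/R, KE_trans = ½Mv² and KE_rot = ½Iω² = ½kMv², so KE_total = ½(1+k)Mv².
The translational fraction is therefore 1/(1+k) = 1/1.5 ≈ 0.667.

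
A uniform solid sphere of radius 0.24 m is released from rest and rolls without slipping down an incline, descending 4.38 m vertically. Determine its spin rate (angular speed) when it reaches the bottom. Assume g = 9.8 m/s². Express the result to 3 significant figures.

ω ≈ 32.6 rad/s

For this body I = (2/5)MR², i.e. k = I/(MR²) = 0.4.
Since it rolls without slipping, ω = v/R and KE = ½Mv² + ½Iω² = ½(1+k)Mv² = (7/10)Mv².
Energy conservation Mgh = ½(1+k)Mv² gives v = √(2gh/(1+k)) = √(2 × 9.8 × 4.38 / 1.4) = 7.831 m/s.
The angular speed follows from ω = v/R = 7.831/0.24 ≈ 32.6 rad/s.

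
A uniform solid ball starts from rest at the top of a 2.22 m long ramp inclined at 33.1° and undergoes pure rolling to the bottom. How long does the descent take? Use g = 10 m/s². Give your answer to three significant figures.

Here I = (2/5)MR², so the shape factor k = I/(MR²) = 0.4.
Along the incline Mg sinθ − f = Ma, and torque about the center fR = Iα = kMR²(a/R) gives f = kMa.
Hence a = g sinθ/(1+k) = 10×sin33.1°/1.4 = 3.901 m/s².
Starting from rest, L = ½at², so t = √(2L/a) = √(2×2.22/3.901) ≈ 1.07 s.

t ≈ 1.07 s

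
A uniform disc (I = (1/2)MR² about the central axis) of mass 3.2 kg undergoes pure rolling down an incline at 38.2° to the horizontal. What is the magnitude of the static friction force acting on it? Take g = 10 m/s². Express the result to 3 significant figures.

For this body I = (1/2)MR², i.e. k = I/(MR²) = 0.5.
Newton's second law down the slope: Mg sinθ − f = Ma. The torque equation fR = Iα (with α = a/R) gives f = kMa.
Combining, a = g sinθ/(1+k) and f = kMa = kMg sinθ/(1+k).
f = 0.5 × 3.2 × 10 × sin38.2° / 1.5 ≈ 6.60 N.

f ≈ 6.60 N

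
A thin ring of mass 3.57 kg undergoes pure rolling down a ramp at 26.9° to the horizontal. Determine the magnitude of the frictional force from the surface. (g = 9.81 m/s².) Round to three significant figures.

f ≈ 7.92 N

The moment of inertia is MR², giving k ≡ I/(MR²) = 1.
Newton's second law down the slope: Mg sinθ − f = Ma. The torque equation fR = Iα (with α = a/R) gives f = kMa.
Combining, a = g sinθ/(1+k) and f = kMa = kMg sinθ/(1+k).
f = 1 × 3.57 × 9.81 × sin26.9° / 2 ≈ 7.92 N.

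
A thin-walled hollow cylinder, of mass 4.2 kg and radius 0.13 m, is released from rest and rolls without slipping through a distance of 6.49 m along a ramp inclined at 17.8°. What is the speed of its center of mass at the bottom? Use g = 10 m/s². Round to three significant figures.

With I = MR², the ratio k = I/(MR²) is 1.
The rolling condition ω = v/R makes the rotational term ½I(v/R)² = ½kMv², so KE_total = ½(1+k)Mv² = Mv².
The vertical drop is h = L sinθ = 6.49 × sin17.8° = 1.984 m.
Energy conservation: Mgh = Mv², so v = √(2gh/(1+k)) = √(2 × 10 × 1.984 / 2) ≈ 4.45 m/s.

v ≈ 4.45 m/s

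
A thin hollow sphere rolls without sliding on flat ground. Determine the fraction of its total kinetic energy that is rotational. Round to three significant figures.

fraction ≈ 0.400

The moment of inertia is (2/3)MR², giving k ≡ I/(MR²) = 2/3.
With ω = v/R, KE_trans = ½Mv² and KE_rot = ½Iω² = ½kMv², so KE_total = ½(1+k)Mv².
The rotational fraction is therefore k/(1+k) = (2/3)/1.667 ≈ 0.400.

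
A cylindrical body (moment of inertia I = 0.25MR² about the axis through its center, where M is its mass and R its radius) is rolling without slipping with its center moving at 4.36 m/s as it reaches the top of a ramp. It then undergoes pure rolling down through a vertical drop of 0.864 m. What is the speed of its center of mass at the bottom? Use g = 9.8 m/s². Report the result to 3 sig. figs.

v ≈ 5.71 m/s

With I = 0.25MR², the ratio k = I/(MR²) is 0.25.
Pure rolling means v = ωR; then KE = ½Mv² + ½I(v/R)² = ½(1+k)Mv² = (5/8)Mv².
Conserving energy between top and bottom: (5/8)Mv² = (5/8)Mv₀² + Mgh, hence v² = v₀² + 2gh/(1+k).
v = √(4.36² + 2×9.8×0.864/1.25) = √32.56 ≈ 5.71 m/s.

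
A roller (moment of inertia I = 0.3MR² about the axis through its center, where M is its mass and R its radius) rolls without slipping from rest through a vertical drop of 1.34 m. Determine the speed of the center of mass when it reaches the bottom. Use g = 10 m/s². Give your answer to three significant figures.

With I = 0.3MR², the ratio k = I/(MR²) is 0.3.
Rolling without slipping gives ω = v/R, so the total kinetic energy is ½Mv² + ½Iω² = ½(1+k)Mv² = (13/20)Mv².
Setting Mgh = (13/20)Mv² gives v = √(2gh/(1+k)) = √(2·10·1.34/1.3) ≈ 4.54 m/s.

v ≈ 4.54 m/s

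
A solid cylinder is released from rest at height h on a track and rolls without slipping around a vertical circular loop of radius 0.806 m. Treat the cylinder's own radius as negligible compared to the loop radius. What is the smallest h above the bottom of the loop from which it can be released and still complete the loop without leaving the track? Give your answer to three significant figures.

For this body I = (1/2)MR², i.e. k = I/(MR²) = 0.5.
At the top of the loop, the minimum-contact condition is Mg = Mv_top²/r, so v_top² = gr.
With ω = v/R, the kinetic energy at speed v is ½(1+k)Mv² = (3/4)Mv².
Energy conservation from release (height h) to the top (height 2r): Mgh = Mg(2r) + (3/4)M·gr.
Thus h_min = 2r + (1+k)r/2 = r(2 + 1.5/2) = 0.806 × 2.75 ≈ 2.22 m.

h_min ≈ 2.22 m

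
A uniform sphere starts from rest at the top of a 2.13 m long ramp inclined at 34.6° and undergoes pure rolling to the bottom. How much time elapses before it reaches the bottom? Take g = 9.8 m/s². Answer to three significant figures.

t ≈ 1.04 s

For this body I = (2/5)MR², i.e. k = I/(MR²) = 0.4.
Translational: Mg sinθ − f = Ma. Rotational about the CM: fR = Iα = kMRa, so f = kMa.
Hence a = g sinθ/(1+k) = 9.8×sin34.6°/1.4 = 3.975 m/s².
With constant a from rest, t = √(2L/a) = √(2·2.13/3.975) ≈ 1.04 s.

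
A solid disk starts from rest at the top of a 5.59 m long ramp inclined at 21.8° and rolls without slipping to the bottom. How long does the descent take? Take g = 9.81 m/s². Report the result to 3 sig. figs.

t ≈ 2.15 s

For this body I = (1/2)MR², i.e. k = I/(MR²) = 0.5.
Newton's second law down the slope: Mg sinθ − f = Ma. The torque equation fR = Iα (with α = a/R) gives f = kMa.
Hence a = g sinθ/(1+k) = 9.81×sin21.8°/1.5 = 2.429 m/s².
Starting from rest, L = ½at², so t = √(2L/a) = √(2×5.59/2.429) ≈ 2.15 s.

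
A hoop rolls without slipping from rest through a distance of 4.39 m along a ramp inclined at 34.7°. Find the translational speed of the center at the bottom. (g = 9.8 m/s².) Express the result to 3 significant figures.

With I = MR², the ratio k = I/(MR²) is 1.
Pure rolling means v = ωR; then KE = ½Mv² + ½I(v/R)² = ½(1+k)Mv² = Mv².
The vertical drop is h = L sinθ = 4.39 × sin34.7° = 2.499 m.
Energy conservation: Mgh = Mv², so v = √(2gh/(1+k)) = √(2 × 9.8 × 2.499 / 2) ≈ 4.95 m/s.

v ≈ 4.95 m/s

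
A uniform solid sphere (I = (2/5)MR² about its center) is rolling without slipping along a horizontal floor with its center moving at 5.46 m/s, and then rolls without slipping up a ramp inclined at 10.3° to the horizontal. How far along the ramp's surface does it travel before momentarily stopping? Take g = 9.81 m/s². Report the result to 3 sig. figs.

With I = (2/5)MR², the ratio k = I/(MR²) is 0.4.
Pure rolling means v = ωR; then KE = ½Mv² + ½I(v/R)² = ½(1+k)Mv² = (7/10)Mv².
Setting this equal to Mgh gives the vertical rise h = (1+k)v₀²/(2g) = 1.4×5.46²/(2×9.81) = 2.127 m.
The distance along the slope is d = h/sinθ = 2.127/sin10.3° ≈ 11.9 m.

d ≈ 11.9 m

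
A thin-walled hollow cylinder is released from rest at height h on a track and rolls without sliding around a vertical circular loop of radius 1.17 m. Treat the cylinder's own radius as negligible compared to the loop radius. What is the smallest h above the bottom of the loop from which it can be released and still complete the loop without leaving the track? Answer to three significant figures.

With I = MR², the ratio k = I/(MR²) is 1.
At the top of the loop, the minimum-contact condition is Mg = Mv_top²/r, so v_top² = gr.
With ω = v/R, the kinetic energy at speed v is ½(1+k)Mv² = Mv².
Energy conservation from release (height h) to the top (height 2r): Mgh = Mg(2r) + M·gr.
Thus h_min = 2r + (1+k)r/2 = r(2 + 2/2) = 1.17 × 3 ≈ 3.51 m.

h_min ≈ 3.51 m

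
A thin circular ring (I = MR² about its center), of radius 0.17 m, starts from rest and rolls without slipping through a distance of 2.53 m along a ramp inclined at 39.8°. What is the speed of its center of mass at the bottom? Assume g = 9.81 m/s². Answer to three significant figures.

v ≈ 3.99 m/s

Here I = MR², so the shape factor k = I/(MR²) = 1.
The rolling condition ω = v/R makes the rotational term ½I(v/R)² = ½kMv², so KE_total = ½(1+k)Mv² = Mv².
The vertical drop is h = L sinθ = 2.53 × sin39.8° = 1.619 m.
Setting Mgh = Mv² gives v = √(2gh/(1+k)) = √(2·9.81·1.619/2) ≈ 3.99 m/s.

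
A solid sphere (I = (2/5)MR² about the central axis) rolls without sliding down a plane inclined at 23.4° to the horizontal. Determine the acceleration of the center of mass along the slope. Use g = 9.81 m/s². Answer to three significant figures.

The moment of inertia is (2/5)MR², giving k ≡ I/(MR²) = 0.4.
Translational: Mg sinθ − f = Ma. Rotational about the CM: fR = Iα = kMRa, so f = kMa.
Eliminating f: Mg sinθ = (1+k)Ma, so a = g sinθ/(1+k) = 9.81 × sin23.4° / 1.4 ≈ 2.78 m/s².

a ≈ 2.78 m/s²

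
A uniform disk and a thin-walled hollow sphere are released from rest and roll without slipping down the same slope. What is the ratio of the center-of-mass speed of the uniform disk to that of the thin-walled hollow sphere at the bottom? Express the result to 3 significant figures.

v_ratio ≈ 1.05

Each satisfies Mgh = ½(1+k)Mv² with k = I/(MR²), so v ∝ 1/√(1+k).
For the uniform disk k = 0.5; for the thin-walled hollow sphere k = 2/3.
v₁/v₂ = √((1+k₂)/(1+k₁)) = √(1.667/1.5) ≈ 1.05.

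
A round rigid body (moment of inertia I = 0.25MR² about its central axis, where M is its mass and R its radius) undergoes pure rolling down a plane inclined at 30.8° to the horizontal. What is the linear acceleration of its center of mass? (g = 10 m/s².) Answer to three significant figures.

a ≈ 4.10 m/s²

The moment of inertia is 0.25MR², giving k ≡ I/(MR²) = 0.25.
Newton's second law down the slope: Mg sinθ − f = Ma. The torque equation fR = Iα (with α = a/R) gives f = kMa.
Eliminating f: Mg sinθ = (1+k)Ma, so a = g sinθ/(1+k) = 10 × sin30.8° / 1.25 ≈ 4.10 m/s².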